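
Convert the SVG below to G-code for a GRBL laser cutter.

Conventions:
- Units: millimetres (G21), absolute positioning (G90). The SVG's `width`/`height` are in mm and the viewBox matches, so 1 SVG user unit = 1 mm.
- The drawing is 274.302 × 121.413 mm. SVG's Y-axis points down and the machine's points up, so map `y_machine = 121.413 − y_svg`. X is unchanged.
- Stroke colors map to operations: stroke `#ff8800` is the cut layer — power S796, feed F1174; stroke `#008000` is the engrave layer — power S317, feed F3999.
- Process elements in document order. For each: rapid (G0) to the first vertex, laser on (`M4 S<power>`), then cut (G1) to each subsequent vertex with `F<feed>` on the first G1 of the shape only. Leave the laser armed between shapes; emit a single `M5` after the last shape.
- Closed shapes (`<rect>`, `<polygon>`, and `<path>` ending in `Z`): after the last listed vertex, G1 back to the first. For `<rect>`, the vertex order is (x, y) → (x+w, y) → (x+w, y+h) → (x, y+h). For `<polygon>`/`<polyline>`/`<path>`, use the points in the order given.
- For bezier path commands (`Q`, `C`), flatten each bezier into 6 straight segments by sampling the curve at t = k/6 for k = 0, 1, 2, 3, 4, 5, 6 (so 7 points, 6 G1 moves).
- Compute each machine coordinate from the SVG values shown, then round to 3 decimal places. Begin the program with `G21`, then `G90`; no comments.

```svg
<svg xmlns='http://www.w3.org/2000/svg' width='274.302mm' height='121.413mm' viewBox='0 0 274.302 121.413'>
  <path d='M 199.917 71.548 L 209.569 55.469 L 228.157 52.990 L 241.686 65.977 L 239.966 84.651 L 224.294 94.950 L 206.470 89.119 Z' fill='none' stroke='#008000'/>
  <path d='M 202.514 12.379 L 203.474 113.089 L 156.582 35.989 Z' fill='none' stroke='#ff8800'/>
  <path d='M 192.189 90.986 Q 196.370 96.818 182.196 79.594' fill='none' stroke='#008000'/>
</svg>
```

viewBox `0 0 274.302 121.413` with mm width/height → 1 unit = 1 mm. Flip: y_m = 121.413 − y_svg.

**Shape 1** — `<path>` regular polygon, stroke `#008000` → engrave (S317, F3999). Machine vertices: (199.917,49.865) → (209.569,65.944) → (228.157,68.423) → (241.686,55.436) → (239.966,36.762) → (224.294,26.463) → (206.470,32.294) → (199.917,49.865). Closed: final G1 returns to the first vertex.

**Shape 2** — `<path>` closed polygon, stroke `#ff8800` → cut (S796, F1174). Machine vertices: (202.514,109.034) → (203.474,8.324) → (156.582,85.424) → (202.514,109.034). Closed: final G1 returns to the first vertex.

**Shape 3** — `<path>` quadratic bezier, stroke `#008000` → engrave (S317, F3999). Control points (SVG): P0=(192.189,90.986), P1=(196.370,96.818), P2=(182.196,79.594); sampled at t=k/6. Machine vertices: (192.189,30.427) → (193.073,29.123) → (192.937,29.101) → (191.781,30.359) → (189.606,32.898) → (186.411,36.718) → (182.196,41.819). Open path.

G21
G90
G0 X199.917 Y49.865
M4 S317
G1 X209.569 Y65.944 F3999
G1 X228.157 Y68.423
G1 X241.686 Y55.436
G1 X239.966 Y36.762
G1 X224.294 Y26.463
G1 X206.470 Y32.294
G1 X199.917 Y49.865
G0 X202.514 Y109.034
M4 S796
G1 X203.474 Y8.324 F1174
G1 X156.582 Y85.424
G1 X202.514 Y109.034
G0 X192.189 Y30.427
M4 S317
G1 X193.073 Y29.123 F3999
G1 X192.937 Y29.101
G1 X191.781 Y30.359
G1 X189.606 Y32.898
G1 X186.411 Y36.718
G1 X182.196 Y41.819
M5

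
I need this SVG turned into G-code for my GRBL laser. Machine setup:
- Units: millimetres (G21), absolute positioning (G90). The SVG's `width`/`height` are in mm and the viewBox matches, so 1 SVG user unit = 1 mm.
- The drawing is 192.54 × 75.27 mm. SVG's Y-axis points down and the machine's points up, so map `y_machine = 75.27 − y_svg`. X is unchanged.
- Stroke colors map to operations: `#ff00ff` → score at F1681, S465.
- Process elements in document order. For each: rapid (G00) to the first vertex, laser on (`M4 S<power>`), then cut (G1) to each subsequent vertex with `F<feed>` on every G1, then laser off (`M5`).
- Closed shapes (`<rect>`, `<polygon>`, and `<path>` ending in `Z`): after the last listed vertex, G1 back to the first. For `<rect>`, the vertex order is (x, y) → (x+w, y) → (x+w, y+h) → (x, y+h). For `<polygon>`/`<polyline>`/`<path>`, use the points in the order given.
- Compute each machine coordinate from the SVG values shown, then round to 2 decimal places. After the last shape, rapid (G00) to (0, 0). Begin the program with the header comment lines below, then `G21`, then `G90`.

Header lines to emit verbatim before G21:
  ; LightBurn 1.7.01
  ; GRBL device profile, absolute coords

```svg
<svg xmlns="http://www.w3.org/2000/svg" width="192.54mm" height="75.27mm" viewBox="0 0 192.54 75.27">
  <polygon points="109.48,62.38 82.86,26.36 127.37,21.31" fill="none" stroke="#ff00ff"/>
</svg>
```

Since the viewBox matches the mm dimensions, user units are millimetres directly. The only transform is the Y-flip y_m = 75.27 − y_svg.

Shape 1 is a regular polygon drawn with `<polygon>`. Its stroke #ff00ff means score at S465, F1681. After flipping Y the toolpath is (109.48,12.89) → (82.86,48.91) → (127.37,53.96) → (109.48,12.89), returning to the start.

; LightBurn 1.7.01
; GRBL device profile, absolute coords
G21
G90
G00 X109.48 Y12.89
M4 S465
G1 X82.86 Y48.91 F1681
G1 X127.37 Y53.96 F1681
G1 X109.48 Y12.89 F1681
M5
G00 X0.00 Y0.00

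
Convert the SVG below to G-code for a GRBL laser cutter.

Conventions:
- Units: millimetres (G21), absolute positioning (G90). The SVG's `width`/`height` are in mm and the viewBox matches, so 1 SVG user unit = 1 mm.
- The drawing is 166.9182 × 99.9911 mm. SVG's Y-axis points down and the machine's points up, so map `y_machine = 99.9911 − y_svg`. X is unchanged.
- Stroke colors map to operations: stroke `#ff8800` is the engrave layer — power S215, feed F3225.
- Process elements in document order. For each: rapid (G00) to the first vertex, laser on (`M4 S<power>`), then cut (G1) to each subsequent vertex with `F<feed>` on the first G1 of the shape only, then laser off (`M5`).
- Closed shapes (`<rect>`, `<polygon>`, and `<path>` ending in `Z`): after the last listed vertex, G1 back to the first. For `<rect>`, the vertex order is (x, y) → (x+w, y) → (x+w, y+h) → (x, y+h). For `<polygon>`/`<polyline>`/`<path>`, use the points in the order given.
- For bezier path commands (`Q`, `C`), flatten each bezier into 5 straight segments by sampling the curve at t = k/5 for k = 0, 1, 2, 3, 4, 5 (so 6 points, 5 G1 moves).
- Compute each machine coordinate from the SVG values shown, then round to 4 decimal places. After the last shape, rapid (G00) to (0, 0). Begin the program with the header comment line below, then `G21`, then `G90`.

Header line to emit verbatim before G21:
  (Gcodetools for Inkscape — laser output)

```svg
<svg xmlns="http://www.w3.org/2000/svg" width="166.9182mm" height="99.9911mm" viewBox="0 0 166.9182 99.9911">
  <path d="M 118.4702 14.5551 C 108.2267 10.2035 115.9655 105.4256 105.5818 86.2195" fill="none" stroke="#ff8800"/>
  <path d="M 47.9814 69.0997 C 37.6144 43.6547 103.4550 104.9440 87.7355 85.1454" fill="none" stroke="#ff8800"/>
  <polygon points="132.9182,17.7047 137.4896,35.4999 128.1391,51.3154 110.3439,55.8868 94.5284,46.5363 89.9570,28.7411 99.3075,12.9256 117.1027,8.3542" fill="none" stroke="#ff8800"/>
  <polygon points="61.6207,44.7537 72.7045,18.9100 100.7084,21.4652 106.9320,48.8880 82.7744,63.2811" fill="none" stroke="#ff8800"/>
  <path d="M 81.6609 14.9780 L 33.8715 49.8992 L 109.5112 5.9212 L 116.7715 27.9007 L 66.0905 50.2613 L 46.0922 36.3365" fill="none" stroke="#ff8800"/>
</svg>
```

1 u = 1 mm; y_m = 99.9911 − y.

[1] `<path>` cubic bezier, #ff8800→engrave S215 F3225: (118.4702,85.4360) → (114.1931,77.8101) → (112.4988,56.5587) → (111.6541,31.9537) → (109.9262,14.2673) → (105.5818,13.7716)

[2] `<path>` cubic bezier, #ff8800→engrave S215 F3225: (47.9814,30.8914) → (49.6440,37.0929) → (62.0235,30.5336) → (77.5472,19.2690) → (88.6421,11.3545) → (87.7355,14.8457)

[3] `<polygon>` regular polygon, #ff8800→engrave S215 F3225: (132.9182,82.2864) → (137.4896,64.4912) → (128.1391,48.6757) → (110.3439,44.1043) → (94.5284,53.4548) → (89.9570,71.2500) → (99.3075,87.0655) → (117.1027,91.6369) → (132.9182,82.2864) (closed)

[4] `<polygon>` regular polygon, #ff8800→engrave S215 F3225: (61.6207,55.2374) → (72.7045,81.0811) → (100.7084,78.5259) → (106.9320,51.1031) → (82.7744,36.7100) → (61.6207,55.2374) (closed)

[5] `<path>` open polyline, #ff8800→engrave S215 F3225: (81.6609,85.0131) → (33.8715,50.0919) → (109.5112,94.0699) → (116.7715,72.0904) → (66.0905,49.7298) → (46.0922,63.6546)

(Gcodetools for Inkscape — laser output)
G21
G90
G00 X118.4702 Y85.4360
M4 S215
G1 X114.1931 Y77.8101 F3225
G1 X112.4988 Y56.5587
G1 X111.6541 Y31.9537
G1 X109.9262 Y14.2673
G1 X105.5818 Y13.7716
M5
G00 X47.9814 Y30.8914
M4 S215
G1 X49.6440 Y37.0929 F3225
G1 X62.0235 Y30.5336
G1 X77.5472 Y19.2690
G1 X88.6421 Y11.3545
G1 X87.7355 Y14.8457
M5
G00 X132.9182 Y82.2864
M4 S215
G1 X137.4896 Y64.4912 F3225
G1 X128.1391 Y48.6757
G1 X110.3439 Y44.1043
G1 X94.5284 Y53.4548
G1 X89.9570 Y71.2500
G1 X99.3075 Y87.0655
G1 X117.1027 Y91.6369
G1 X132.9182 Y82.2864
M5
G00 X61.6207 Y55.2374
M4 S215
G1 X72.7045 Y81.0811 F3225
G1 X100.7084 Y78.5259
G1 X106.9320 Y51.1031
G1 X82.7744 Y36.7100
G1 X61.6207 Y55.2374
M5
G00 X81.6609 Y85.0131
M4 S215
G1 X33.8715 Y50.0919 F3225
G1 X109.5112 Y94.0699
G1 X116.7715 Y72.0904
G1 X66.0905 Y49.7298
G1 X46.0922 Y63.6546
M5
G00 X0.0000 Y0.0000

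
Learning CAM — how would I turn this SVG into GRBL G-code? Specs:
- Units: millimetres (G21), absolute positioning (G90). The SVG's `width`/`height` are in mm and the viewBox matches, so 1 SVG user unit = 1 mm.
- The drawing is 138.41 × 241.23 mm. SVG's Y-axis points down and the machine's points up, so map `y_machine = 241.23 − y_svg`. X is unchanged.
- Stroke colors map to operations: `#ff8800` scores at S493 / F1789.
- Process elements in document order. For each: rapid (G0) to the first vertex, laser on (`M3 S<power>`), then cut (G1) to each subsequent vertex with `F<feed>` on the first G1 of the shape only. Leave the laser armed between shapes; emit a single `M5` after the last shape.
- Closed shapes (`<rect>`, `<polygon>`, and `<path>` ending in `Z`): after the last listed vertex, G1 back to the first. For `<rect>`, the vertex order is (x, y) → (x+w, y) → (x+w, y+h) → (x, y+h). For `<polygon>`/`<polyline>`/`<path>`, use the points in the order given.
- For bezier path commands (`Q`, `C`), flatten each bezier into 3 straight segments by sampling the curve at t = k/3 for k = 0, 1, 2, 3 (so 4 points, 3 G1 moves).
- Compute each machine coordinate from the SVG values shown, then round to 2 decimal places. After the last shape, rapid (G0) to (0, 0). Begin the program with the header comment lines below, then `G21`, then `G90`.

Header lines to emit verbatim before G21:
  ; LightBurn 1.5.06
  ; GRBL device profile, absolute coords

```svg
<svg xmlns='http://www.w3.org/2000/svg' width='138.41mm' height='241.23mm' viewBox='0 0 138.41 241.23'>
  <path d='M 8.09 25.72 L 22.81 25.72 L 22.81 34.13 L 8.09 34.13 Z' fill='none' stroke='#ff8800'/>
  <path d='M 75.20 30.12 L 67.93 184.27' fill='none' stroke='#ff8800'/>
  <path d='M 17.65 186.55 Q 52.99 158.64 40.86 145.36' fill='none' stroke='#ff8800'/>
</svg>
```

viewBox `0 0 138.41 241.23` with mm width/height → 1 unit = 1 mm. Flip: y_m = 241.23 − y_svg.

**Shape 1** — `<path>` rectangle, stroke `#ff8800` → score (S493, F1789). Machine vertices: (8.09,215.51) → (22.81,215.51) → (22.81,207.10) → (8.09,207.10) → (8.09,215.51). Closed: final G1 returns to the first vertex.

**Shape 2** — `<path>` line segment, stroke `#ff8800` → score (S493, F1789). Machine vertices: (75.20,211.11) → (67.93,56.96). Open path.

**Shape 3** — `<path>` quadratic bezier, stroke `#ff8800` → score (S493, F1789). Control points (SVG): P0=(17.65,186.55), P1=(52.99,158.64), P2=(40.86,145.36); sampled at t=k/3. Machine vertices: (17.65,54.68) → (35.94,71.66) → (43.67,85.39) → (40.86,95.87). Open path.

; LightBurn 1.5.06
; GRBL device profile, absolute coords
G21
G90
G0 X8.09 Y215.51
M3 S493
G1 X22.81 Y215.51 F1789
G1 X22.81 Y207.10
G1 X8.09 Y207.10
G1 X8.09 Y215.51
G0 X75.20 Y211.11
M3 S493
G1 X67.93 Y56.96 F1789
G0 X17.65 Y54.68
M3 S493
G1 X35.94 Y71.66 F1789
G1 X43.67 Y85.39
G1 X40.86 Y95.87
M5
G0 X0.00 Y0.00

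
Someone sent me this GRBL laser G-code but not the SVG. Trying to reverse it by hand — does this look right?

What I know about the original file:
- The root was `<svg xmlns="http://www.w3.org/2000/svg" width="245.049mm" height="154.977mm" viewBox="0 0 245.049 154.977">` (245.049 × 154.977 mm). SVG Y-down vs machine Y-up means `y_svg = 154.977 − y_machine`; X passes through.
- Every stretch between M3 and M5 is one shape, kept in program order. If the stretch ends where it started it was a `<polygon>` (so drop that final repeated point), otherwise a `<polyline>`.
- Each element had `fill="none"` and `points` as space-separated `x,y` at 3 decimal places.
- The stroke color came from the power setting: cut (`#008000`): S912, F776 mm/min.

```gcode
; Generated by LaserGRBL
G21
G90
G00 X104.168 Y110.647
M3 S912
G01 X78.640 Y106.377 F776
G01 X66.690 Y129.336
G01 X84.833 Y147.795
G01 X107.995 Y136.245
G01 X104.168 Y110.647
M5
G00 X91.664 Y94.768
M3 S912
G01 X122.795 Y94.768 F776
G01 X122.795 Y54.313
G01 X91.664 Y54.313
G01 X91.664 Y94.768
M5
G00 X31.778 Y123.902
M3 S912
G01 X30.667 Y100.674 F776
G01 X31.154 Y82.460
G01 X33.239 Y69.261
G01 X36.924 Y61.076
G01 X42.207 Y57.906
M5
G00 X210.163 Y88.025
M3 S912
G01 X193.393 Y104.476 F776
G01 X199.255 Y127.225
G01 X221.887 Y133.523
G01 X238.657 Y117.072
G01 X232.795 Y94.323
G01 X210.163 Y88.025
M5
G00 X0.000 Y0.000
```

<svg xmlns="http://www.w3.org/2000/svg" width="245.049mm" height="154.977mm" viewBox="0 0 245.049 154.977">
  <polygon points="104.168,44.330 78.640,48.600 66.690,25.641 84.833,7.182 107.995,18.732" fill="none" stroke="#008000"/>
  <polygon points="91.664,60.209 122.795,60.209 122.795,100.664 91.664,100.664" fill="none" stroke="#008000"/>
  <polyline points="31.778,31.075 30.667,54.303 31.154,72.517 33.239,85.716 36.924,93.901 42.207,97.071" fill="none" stroke="#008000"/>
  <polygon points="210.163,66.952 193.393,50.501 199.255,27.752 221.887,21.454 238.657,37.905 232.795,60.654" fill="none" stroke="#008000"/>
</svg>

Machine Y-up, SVG Y-down with viewBox height 154.977, so y_svg = 154.977 − y_machine; X carries over. Every run uses S912, so all elements get stroke `#008000` (cut).

Run 1: The run returns to its start, so emit a `<polygon>` with points (Y-flipped): 104.168,44.330 78.640,48.600 66.690,25.641 84.833,7.182 107.995,18.732.

Run 2: The run returns to its start, so emit a `<polygon>` with points (Y-flipped): 91.664,60.209 122.795,60.209 122.795,100.664 91.664,100.664.

Run 3: The run is open, so emit a `<polyline>` with points (Y-flipped): 31.778,31.075 30.667,54.303 31.154,72.517 33.239,85.716 36.924,93.901 42.207,97.071.

Run 4: The run returns to its start, so emit a `<polygon>` with points (Y-flipped): 210.163,66.952 193.393,50.501 199.255,27.752 221.887,21.454 238.657,37.905 232.795,60.654.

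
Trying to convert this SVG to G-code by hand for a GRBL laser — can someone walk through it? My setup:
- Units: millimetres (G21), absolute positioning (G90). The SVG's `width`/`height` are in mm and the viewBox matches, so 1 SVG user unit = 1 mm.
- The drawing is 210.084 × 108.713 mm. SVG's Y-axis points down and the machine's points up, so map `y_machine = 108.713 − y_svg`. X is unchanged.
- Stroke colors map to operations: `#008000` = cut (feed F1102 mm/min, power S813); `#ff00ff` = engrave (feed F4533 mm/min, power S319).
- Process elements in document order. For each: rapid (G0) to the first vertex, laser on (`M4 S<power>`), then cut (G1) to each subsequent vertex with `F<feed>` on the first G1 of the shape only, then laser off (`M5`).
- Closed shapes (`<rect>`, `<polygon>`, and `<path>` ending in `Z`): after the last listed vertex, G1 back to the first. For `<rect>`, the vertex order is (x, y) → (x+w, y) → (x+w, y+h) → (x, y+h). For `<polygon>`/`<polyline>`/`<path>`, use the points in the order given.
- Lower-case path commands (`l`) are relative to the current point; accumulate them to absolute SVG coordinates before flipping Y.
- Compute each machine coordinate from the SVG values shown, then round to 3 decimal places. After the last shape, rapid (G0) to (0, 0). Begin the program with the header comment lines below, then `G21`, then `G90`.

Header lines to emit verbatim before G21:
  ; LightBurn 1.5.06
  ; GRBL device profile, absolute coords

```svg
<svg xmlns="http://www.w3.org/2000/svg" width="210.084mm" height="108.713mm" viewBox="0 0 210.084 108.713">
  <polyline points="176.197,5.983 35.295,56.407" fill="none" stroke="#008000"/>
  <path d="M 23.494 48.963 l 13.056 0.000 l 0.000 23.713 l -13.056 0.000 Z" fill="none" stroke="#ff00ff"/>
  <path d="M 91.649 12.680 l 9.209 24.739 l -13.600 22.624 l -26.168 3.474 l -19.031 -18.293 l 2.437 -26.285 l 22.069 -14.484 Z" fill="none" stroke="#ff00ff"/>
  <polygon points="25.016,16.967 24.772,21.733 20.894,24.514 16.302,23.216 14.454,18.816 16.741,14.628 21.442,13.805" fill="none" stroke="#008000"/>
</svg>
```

; LightBurn 1.5.06
; GRBL device profile, absolute coords
G21
G90
G0 X176.197 Y102.730
M4 S813
G1 X35.295 Y52.306 F1102
M5
G0 X23.494 Y59.750
M4 S319
G1 X36.550 Y59.750 F4533
G1 X36.550 Y36.037
G1 X23.494 Y36.037
G1 X23.494 Y59.750
M5
G0 X91.649 Y96.033
M4 S319
G1 X100.858 Y71.294 F4533
G1 X87.258 Y48.670
G1 X61.090 Y45.196
G1 X42.059 Y63.489
G1 X44.496 Y89.774
G1 X66.565 Y104.258
G1 X91.649 Y96.033
M5
G0 X25.016 Y91.746
M4 S813
G1 X24.772 Y86.980 F1102
G1 X20.894 Y84.199
G1 X16.302 Y85.497
G1 X14.454 Y89.897
G1 X16.741 Y94.085
G1 X21.442 Y94.908
G1 X25.016 Y91.746
M5
G0 X0.000 Y0.000

1 u = 1 mm; y_m = 108.713 − y.

[1] `<polyline>` line segment, #008000→cut S813 F1102: (176.197,102.730) → (35.295,52.306)

[2] `<path>` rectangle, #ff00ff→engrave S319 F4533: (23.494,59.750) → (36.550,59.750) → (36.550,36.037) → (23.494,36.037) → (23.494,59.750) (closed)

[3] `<path>` regular polygon, #ff00ff→engrave S319 F4533: (91.649,96.033) → (100.858,71.294) → (87.258,48.670) → (61.090,45.196) → (42.059,63.489) → (44.496,89.774) → (66.565,104.258) → (91.649,96.033) (closed)

[4] `<polygon>` regular polygon, #008000→cut S813 F1102: (25.016,91.746) → (24.772,86.980) → (20.894,84.199) → (16.302,85.497) → (14.454,89.897) → (16.741,94.085) → (21.442,94.908) → (25.016,91.746) (closed)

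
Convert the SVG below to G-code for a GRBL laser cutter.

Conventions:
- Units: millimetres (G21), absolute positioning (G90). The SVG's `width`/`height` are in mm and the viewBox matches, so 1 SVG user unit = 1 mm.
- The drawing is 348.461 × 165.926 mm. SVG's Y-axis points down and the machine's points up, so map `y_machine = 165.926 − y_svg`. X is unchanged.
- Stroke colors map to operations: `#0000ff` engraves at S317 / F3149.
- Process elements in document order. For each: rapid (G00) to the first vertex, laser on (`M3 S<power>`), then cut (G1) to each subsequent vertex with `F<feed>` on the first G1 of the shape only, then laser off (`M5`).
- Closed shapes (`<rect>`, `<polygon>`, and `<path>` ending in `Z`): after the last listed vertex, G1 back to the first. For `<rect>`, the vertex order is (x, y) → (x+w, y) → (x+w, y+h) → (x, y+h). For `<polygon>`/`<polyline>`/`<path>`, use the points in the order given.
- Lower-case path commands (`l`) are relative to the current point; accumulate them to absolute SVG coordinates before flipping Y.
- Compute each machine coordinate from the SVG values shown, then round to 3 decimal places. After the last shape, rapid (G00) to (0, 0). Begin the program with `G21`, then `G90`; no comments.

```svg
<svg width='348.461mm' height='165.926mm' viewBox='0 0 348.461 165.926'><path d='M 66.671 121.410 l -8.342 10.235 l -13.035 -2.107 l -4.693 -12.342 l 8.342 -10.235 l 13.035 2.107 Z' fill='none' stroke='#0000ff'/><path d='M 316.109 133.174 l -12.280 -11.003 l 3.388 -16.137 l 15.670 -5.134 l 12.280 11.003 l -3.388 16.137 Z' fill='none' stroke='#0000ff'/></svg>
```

G21
G90
G00 X66.671 Y44.516
M3 S317
G1 X58.329 Y34.281 F3149
G1 X45.294 Y36.388
G1 X40.601 Y48.730
G1 X48.943 Y58.965
G1 X61.978 Y56.858
G1 X66.671 Y44.516
M5
G00 X316.109 Y32.752
M3 S317
G1 X303.829 Y43.755 F3149
G1 X307.217 Y59.892
G1 X322.887 Y65.026
G1 X335.167 Y54.023
G1 X331.779 Y37.886
G1 X316.109 Y32.752
M5
G00 X0.000 Y0.000

1 u = 1 mm; y_m = 165.926 − y.

[1] `<path>` regular polygon, #0000ff→engrave S317 F3149: (66.671,44.516) → (58.329,34.281) → (45.294,36.388) → (40.601,48.730) → (48.943,58.965) → (61.978,56.858) → (66.671,44.516) (closed)

[2] `<path>` regular polygon, #0000ff→engrave S317 F3149: (316.109,32.752) → (303.829,43.755) → (307.217,59.892) → (322.887,65.026) → (335.167,54.023) → (331.779,37.886) → (316.109,32.752) (closed)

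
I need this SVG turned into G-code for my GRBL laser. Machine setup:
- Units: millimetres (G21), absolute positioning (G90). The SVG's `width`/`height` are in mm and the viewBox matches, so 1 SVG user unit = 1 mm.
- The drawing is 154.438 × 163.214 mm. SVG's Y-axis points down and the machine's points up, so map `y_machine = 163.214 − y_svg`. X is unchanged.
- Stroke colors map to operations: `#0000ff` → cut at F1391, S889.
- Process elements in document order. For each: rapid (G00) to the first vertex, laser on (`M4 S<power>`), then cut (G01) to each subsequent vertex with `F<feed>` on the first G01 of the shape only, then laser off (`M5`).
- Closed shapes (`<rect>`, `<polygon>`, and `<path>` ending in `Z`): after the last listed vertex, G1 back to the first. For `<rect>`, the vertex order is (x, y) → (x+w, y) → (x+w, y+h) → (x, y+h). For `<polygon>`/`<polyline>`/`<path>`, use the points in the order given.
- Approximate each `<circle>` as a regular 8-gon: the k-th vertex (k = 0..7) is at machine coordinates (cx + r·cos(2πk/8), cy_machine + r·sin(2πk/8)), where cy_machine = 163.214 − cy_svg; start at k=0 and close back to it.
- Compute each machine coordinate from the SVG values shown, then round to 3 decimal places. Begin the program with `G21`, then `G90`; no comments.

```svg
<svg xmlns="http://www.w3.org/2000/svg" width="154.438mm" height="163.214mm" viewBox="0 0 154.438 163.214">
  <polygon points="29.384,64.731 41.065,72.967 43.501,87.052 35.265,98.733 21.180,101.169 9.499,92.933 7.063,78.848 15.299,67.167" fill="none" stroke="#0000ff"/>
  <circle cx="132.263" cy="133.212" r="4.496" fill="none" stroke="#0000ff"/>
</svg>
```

Since the viewBox matches the mm dimensions, user units are millimetres directly. The only transform is the Y-flip y_m = 163.214 − y_svg.

Shape 1 is a regular polygon drawn with `<polygon>`. Its stroke #0000ff means cut at S889, F1391. After flipping Y the toolpath is (29.384,98.483) → (41.065,90.247) → (43.501,76.162) → (35.265,64.481) → (21.180,62.045) → (9.499,70.281) → (7.063,84.366) → (15.299,96.047) → (29.384,98.483), returning to the start.

Shape 2 is a circle drawn with `<circle>`. Its stroke #0000ff means cut at S889, F1391. After flipping Y the toolpath is (136.759,30.002) → (135.442,33.181) → (132.263,34.498) → (129.084,33.181) → (127.767,30.002) → (129.084,26.823) → (132.263,25.506) → (135.442,26.823) → (136.759,30.002), returning to the start.

G21
G90
G00 X29.384 Y98.483
M4 S889
G01 X41.065 Y90.247 F1391
G01 X43.501 Y76.162
G01 X35.265 Y64.481
G01 X21.180 Y62.045
G01 X9.499 Y70.281
G01 X7.063 Y84.366
G01 X15.299 Y96.047
G01 X29.384 Y98.483
M5
G00 X136.759 Y30.002
M4 S889
G01 X135.442 Y33.181 F1391
G01 X132.263 Y34.498
G01 X129.084 Y33.181
G01 X127.767 Y30.002
G01 X129.084 Y26.823
G01 X132.263 Y25.506
G01 X135.442 Y26.823
G01 X136.759 Y30.002
M5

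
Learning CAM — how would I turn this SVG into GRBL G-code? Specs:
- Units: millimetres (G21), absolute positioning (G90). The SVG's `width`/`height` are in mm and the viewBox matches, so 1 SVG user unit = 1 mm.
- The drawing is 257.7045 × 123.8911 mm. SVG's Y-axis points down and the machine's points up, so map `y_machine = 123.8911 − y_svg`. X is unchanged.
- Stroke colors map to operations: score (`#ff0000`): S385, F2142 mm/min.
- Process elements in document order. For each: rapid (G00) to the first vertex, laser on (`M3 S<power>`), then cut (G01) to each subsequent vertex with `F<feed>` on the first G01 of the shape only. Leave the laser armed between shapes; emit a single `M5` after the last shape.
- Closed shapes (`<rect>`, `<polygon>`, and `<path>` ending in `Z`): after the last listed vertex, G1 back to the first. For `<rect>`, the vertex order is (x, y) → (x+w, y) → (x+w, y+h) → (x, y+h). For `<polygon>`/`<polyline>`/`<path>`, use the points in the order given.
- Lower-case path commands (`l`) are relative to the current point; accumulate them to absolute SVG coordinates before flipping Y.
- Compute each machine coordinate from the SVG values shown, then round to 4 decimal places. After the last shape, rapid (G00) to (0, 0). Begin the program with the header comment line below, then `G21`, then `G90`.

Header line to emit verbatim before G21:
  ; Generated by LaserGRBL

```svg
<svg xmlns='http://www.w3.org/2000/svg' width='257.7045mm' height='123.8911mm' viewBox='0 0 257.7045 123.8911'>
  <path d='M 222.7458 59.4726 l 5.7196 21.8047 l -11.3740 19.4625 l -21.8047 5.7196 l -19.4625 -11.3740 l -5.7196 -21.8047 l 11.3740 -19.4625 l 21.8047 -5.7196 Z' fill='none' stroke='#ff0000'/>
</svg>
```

; Generated by LaserGRBL
G21
G90
G00 X222.7458 Y64.4185
M3 S385
G01 X228.4654 Y42.6138 F2142
G01 X217.0914 Y23.1513
G01 X195.2867 Y17.4317
G01 X175.8242 Y28.8057
G01 X170.1046 Y50.6104
G01 X181.4786 Y70.0729
G01 X203.2833 Y75.7925
G01 X222.7458 Y64.4185
M5
G00 X0.0000 Y0.0000

1 u = 1 mm; y_m = 123.8911 − y.

[1] `<path>` regular polygon, #ff0000→score S385 F2142: (222.7458,64.4185) → (228.4654,42.6138) → (217.0914,23.1513) → (195.2867,17.4317) → (175.8242,28.8057) → (170.1046,50.6104) → (181.4786,70.0729) → (203.2833,75.7925) → (222.7458,64.4185) (closed)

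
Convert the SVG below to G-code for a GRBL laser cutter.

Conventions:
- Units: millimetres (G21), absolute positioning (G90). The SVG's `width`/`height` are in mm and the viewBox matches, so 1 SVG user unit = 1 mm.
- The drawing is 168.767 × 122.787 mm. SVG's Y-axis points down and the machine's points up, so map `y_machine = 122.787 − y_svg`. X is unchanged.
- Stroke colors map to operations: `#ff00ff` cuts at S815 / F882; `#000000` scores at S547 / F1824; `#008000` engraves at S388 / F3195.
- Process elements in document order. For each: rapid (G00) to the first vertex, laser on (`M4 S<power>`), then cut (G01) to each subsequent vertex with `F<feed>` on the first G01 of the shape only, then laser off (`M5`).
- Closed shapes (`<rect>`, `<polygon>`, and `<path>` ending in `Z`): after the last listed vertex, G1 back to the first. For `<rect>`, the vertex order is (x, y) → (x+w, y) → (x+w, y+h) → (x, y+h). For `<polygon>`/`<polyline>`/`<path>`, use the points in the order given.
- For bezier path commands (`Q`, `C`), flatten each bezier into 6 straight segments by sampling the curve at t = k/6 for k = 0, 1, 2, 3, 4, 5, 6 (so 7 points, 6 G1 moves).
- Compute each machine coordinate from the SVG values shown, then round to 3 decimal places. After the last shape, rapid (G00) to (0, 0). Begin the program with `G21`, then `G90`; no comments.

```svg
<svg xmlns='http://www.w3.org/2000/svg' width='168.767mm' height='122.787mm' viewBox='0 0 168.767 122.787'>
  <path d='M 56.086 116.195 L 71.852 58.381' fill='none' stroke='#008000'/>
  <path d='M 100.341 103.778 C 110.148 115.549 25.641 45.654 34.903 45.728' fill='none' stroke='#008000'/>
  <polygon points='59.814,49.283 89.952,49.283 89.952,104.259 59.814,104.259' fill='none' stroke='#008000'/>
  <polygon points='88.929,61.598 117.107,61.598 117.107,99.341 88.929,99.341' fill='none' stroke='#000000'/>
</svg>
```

Since the viewBox matches the mm dimensions, user units are millimetres directly. The only transform is the Y-flip y_m = 122.787 − y_svg.

Shape 1 is a line segment drawn with `<path>`. Its stroke #008000 means engrave at S388, F3195. After flipping Y the toolpath is (56.086,6.592) → (71.852,64.406).

Shape 2 is a cubic bezier drawn with `<path>`. Its stroke #008000 means engrave at S388, F3195. After flipping Y the toolpath is (100.341,19.009) → (98.256,19.227) → (85.676,28.844) → (67.826,43.648) → (49.931,59.426) → (37.215,71.967) → (34.903,77.059).

Shape 3 is a rectangle drawn with `<polygon>`. Its stroke #008000 means engrave at S388, F3195. After flipping Y the toolpath is (59.814,73.504) → (89.952,73.504) → (89.952,18.528) → (59.814,18.528) → (59.814,73.504), returning to the start.

Shape 4 is a rectangle drawn with `<polygon>`. Its stroke #000000 means score at S547, F1824. After flipping Y the toolpath is (88.929,61.189) → (117.107,61.189) → (117.107,23.446) → (88.929,23.446) → (88.929,61.189), returning to the start.

G21
G90
G00 X56.086 Y6.592
M4 S388
G01 X71.852 Y64.406 F3195
M5
G00 X100.341 Y19.009
M4 S388
G01 X98.256 Y19.227 F3195
G01 X85.676 Y28.844
G01 X67.826 Y43.648
G01 X49.931 Y59.426
G01 X37.215 Y71.967
G01 X34.903 Y77.059
M5
G00 X59.814 Y73.504
M4 S388
G01 X89.952 Y73.504 F3195
G01 X89.952 Y18.528
G01 X59.814 Y18.528
G01 X59.814 Y73.504
M5
G00 X88.929 Y61.189
M4 S547
G01 X117.107 Y61.189 F1824
G01 X117.107 Y23.446
G01 X88.929 Y23.446
G01 X88.929 Y61.189
M5
G00 X0.000 Y0.000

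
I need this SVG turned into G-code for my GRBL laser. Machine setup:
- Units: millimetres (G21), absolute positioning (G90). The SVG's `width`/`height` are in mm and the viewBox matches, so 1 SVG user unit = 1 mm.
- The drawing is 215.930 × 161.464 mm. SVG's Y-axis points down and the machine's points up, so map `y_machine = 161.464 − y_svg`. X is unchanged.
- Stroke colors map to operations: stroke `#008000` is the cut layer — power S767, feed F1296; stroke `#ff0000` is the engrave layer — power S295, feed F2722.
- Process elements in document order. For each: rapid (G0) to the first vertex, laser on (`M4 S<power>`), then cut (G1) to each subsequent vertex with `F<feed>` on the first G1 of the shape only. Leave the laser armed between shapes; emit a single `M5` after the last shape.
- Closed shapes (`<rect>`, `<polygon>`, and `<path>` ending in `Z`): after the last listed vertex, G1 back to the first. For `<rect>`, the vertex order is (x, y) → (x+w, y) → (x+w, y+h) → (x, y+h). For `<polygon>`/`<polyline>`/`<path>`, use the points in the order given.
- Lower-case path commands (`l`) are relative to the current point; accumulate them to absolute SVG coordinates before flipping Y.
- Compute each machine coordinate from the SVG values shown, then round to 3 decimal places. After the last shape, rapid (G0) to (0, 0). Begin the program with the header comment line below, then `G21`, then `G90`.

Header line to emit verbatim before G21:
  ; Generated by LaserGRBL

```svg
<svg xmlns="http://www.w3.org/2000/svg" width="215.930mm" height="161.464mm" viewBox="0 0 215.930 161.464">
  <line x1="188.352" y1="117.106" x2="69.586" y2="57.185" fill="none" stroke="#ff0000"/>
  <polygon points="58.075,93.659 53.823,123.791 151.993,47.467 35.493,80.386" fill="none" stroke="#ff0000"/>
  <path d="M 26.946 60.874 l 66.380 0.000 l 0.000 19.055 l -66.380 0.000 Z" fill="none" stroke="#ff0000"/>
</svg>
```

Since the viewBox matches the mm dimensions, user units are millimetres directly. The only transform is the Y-flip y_m = 161.464 − y_svg.

Shape 1 is a line segment drawn with `<line>`. Its stroke #ff0000 means engrave at S295, F2722. After flipping Y the toolpath is (188.352,44.358) → (69.586,104.279).

Shape 2 is a closed polygon drawn with `<polygon>`. Its stroke #ff0000 means engrave at S295, F2722. After flipping Y the toolpath is (58.075,67.805) → (53.823,37.673) → (151.993,113.997) → (35.493,81.078) → (58.075,67.805), returning to the start.

Shape 3 is a rectangle drawn with `<path>`. Its stroke #ff0000 means engrave at S295, F2722. After flipping Y the toolpath is (26.946,100.590) → (93.326,100.590) → (93.326,81.535) → (26.946,81.535) → (26.946,100.590), returning to the start.

; Generated by LaserGRBL
G21
G90
G0 X188.352 Y44.358
M4 S295
G1 X69.586 Y104.279 F2722
G0 X58.075 Y67.805
M4 S295
G1 X53.823 Y37.673 F2722
G1 X151.993 Y113.997
G1 X35.493 Y81.078
G1 X58.075 Y67.805
G0 X26.946 Y100.590
M4 S295
G1 X93.326 Y100.590 F2722
G1 X93.326 Y81.535
G1 X26.946 Y81.535
G1 X26.946 Y100.590
M5
G0 X0.000 Y0.000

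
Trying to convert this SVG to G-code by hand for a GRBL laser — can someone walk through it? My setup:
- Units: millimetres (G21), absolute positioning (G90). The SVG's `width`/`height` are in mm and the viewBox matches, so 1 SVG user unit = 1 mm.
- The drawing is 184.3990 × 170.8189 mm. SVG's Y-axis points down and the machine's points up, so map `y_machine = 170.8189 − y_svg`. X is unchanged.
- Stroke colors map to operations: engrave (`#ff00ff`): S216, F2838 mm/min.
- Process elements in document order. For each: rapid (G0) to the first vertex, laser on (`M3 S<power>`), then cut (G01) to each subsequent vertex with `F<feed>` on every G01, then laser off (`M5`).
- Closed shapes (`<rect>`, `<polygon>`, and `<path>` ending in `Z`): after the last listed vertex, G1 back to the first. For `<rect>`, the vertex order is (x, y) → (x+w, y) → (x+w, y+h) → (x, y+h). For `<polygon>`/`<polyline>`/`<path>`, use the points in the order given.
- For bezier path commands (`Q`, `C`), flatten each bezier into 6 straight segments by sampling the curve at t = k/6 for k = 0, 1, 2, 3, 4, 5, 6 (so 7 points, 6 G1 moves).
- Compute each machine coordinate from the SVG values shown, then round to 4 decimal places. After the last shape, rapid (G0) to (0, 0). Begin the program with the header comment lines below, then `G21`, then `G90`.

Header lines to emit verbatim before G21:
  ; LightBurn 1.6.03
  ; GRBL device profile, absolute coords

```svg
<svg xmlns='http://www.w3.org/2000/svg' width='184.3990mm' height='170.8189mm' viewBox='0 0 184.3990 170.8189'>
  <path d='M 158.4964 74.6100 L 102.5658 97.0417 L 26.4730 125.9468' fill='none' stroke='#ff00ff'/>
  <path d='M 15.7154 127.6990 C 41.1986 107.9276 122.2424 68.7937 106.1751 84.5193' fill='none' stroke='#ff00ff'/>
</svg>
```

; LightBurn 1.6.03
; GRBL device profile, absolute coords
G21
G90
G0 X158.4964 Y96.2089
M3 S216
G01 X102.5658 Y73.7772 F2838
G01 X26.4730 Y44.8721 F2838
M5
G0 X15.7154 Y43.1199
M3 S216
G01 X32.3802 Y54.2755 F2838
G01 X54.0643 Y66.5965 F2838
G01 X76.5267 Y78.0211 F2838
G01 X95.5265 Y86.4877 F2838
G01 X106.8230 Y89.9344 F2838
G01 X106.1751 Y86.2996 F2838
M5
G0 X0.0000 Y0.0000

1 u = 1 mm; y_m = 170.8189 − y.

[1] `<path>` open polyline, #ff00ff→engrave S216 F2838: (158.4964,96.2089) → (102.5658,73.7772) → (26.4730,44.8721)

[2] `<path>` cubic bezier, #ff00ff→engrave S216 F2838: (15.7154,43.1199) → (32.3802,54.2755) → (54.0643,66.5965) → (76.5267,78.0211) → (95.5265,86.4877) → (106.8230,89.9344) → (106.1751,86.2996)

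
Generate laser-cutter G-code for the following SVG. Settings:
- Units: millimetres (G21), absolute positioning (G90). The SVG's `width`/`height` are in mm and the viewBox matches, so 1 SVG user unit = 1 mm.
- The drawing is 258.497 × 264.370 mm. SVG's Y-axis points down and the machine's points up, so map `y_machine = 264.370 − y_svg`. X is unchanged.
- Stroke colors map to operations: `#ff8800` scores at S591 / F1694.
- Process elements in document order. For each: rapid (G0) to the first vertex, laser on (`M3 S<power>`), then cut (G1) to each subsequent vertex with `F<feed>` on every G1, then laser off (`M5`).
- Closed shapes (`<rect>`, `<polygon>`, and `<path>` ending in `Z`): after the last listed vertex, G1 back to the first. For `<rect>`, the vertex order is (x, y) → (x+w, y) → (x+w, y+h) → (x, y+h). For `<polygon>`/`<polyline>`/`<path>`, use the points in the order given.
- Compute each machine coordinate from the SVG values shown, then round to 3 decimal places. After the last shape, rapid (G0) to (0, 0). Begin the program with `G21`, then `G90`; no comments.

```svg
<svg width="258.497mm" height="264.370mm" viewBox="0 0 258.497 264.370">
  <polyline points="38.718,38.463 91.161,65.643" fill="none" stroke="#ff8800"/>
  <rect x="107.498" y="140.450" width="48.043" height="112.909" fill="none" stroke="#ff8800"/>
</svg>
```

viewBox `0 0 258.497 264.370` with mm width/height → 1 unit = 1 mm. Flip: y_m = 264.370 − y_svg.

**Shape 1** — `<polyline>` line segment, stroke `#ff8800` → score (S591, F1694). Machine vertices: (38.718,225.907) → (91.161,198.727). Open path.

**Shape 2** — `<rect>` rectangle, stroke `#ff8800` → score (S591, F1694). Machine vertices: (107.498,123.920) → (155.541,123.920) → (155.541,11.011) → (107.498,11.011) → (107.498,123.920). Closed: final G1 returns to the first vertex.

G21
G90
G0 X38.718 Y225.907
M3 S591
G1 X91.161 Y198.727 F1694
M5
G0 X107.498 Y123.920
M3 S591
G1 X155.541 Y123.920 F1694
G1 X155.541 Y11.011 F1694
G1 X107.498 Y11.011 F1694
G1 X107.498 Y123.920 F1694
M5
G0 X0.000 Y0.000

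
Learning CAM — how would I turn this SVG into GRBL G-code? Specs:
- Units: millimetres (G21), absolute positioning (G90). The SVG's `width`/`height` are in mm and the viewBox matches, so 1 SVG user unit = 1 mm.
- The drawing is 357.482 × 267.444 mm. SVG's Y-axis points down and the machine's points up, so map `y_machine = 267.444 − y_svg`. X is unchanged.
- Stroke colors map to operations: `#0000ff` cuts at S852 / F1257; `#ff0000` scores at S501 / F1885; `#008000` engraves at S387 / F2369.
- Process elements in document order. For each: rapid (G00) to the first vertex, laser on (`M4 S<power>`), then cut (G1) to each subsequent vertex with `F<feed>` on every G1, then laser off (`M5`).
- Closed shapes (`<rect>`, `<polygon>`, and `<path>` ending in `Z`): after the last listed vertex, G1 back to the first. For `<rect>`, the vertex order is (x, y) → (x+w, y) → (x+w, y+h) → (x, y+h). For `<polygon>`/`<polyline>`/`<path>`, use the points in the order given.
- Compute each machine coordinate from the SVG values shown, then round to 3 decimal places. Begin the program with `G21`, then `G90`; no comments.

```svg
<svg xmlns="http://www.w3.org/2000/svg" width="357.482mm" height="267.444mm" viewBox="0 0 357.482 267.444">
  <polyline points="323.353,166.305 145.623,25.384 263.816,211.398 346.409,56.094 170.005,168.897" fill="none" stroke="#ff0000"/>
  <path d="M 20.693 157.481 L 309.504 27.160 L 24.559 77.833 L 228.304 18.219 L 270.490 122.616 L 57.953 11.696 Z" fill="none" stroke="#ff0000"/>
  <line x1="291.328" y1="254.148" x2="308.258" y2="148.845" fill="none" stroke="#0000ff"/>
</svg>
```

viewBox `0 0 357.482 267.444` with mm width/height → 1 unit = 1 mm. Flip: y_m = 267.444 − y_svg.

**Shape 1** — `<polyline>` open polyline, stroke `#ff0000` → score (S501, F1885). Machine vertices: (323.353,101.139) → (145.623,242.060) → (263.816,56.046) → (346.409,211.350) → (170.005,98.547). Open path.

**Shape 2** — `<path>` closed polygon, stroke `#ff0000` → score (S501, F1885). Machine vertices: (20.693,109.963) → (309.504,240.284) → (24.559,189.611) → (228.304,249.225) → (270.490,144.828) → (57.953,255.748) → (20.693,109.963). Closed: final G1 returns to the first vertex.

**Shape 3** — `<line>` line segment, stroke `#0000ff` → cut (S852, F1257). Machine vertices: (291.328,13.296) → (308.258,118.599). Open path.

G21
G90
G00 X323.353 Y101.139
M4 S501
G1 X145.623 Y242.060 F1885
G1 X263.816 Y56.046 F1885
G1 X346.409 Y211.350 F1885
G1 X170.005 Y98.547 F1885
M5
G00 X20.693 Y109.963
M4 S501
G1 X309.504 Y240.284 F1885
G1 X24.559 Y189.611 F1885
G1 X228.304 Y249.225 F1885
G1 X270.490 Y144.828 F1885
G1 X57.953 Y255.748 F1885
G1 X20.693 Y109.963 F1885
M5
G00 X291.328 Y13.296
M4 S852
G1 X308.258 Y118.599 F1257
M5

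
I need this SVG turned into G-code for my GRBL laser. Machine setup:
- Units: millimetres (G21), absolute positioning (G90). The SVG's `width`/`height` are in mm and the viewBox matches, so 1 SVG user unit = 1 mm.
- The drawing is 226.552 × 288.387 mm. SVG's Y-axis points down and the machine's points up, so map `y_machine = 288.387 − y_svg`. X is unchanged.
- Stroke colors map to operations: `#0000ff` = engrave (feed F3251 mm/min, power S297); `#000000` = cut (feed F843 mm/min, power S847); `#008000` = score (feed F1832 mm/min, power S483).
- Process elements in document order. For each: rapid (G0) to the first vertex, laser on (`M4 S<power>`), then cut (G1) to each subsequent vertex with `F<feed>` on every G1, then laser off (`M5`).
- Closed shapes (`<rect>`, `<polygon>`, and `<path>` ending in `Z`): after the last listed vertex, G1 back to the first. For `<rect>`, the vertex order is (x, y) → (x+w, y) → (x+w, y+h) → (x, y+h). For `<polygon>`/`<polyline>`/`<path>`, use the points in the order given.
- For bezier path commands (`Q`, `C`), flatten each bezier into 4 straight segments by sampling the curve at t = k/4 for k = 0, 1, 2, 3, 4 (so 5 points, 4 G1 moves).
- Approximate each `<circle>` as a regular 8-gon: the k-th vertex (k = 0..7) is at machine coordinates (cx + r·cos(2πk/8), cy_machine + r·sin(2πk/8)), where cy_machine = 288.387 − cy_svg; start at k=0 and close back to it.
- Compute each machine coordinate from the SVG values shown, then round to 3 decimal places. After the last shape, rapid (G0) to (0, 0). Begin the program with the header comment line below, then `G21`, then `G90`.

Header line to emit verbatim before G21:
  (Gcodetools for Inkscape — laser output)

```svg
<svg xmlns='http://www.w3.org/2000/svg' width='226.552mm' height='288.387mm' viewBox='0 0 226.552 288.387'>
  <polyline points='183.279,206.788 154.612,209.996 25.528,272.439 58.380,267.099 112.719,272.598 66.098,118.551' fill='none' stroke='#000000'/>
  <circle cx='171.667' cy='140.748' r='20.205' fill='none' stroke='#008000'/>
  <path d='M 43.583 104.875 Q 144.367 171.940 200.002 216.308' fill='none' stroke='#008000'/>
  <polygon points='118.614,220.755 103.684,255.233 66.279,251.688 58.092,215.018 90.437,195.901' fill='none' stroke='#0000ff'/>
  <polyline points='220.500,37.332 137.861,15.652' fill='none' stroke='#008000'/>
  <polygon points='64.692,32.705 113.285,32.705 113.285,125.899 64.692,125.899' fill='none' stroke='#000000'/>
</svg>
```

Since the viewBox matches the mm dimensions, user units are millimetres directly. The only transform is the Y-flip y_m = 288.387 − y_svg.

Shape 1 is a open polyline drawn with `<polyline>`. Its stroke #000000 means cut at S847, F843. After flipping Y the toolpath is (183.279,81.599) → (154.612,78.391) → (25.528,15.948) → (58.380,21.288) → (112.719,15.789) → (66.098,169.836).

Shape 2 is a circle drawn with `<circle>`. Its stroke #008000 means score at S483, F1832. After flipping Y the toolpath is (191.872,147.639) → (185.954,161.926) → (171.667,167.844) → (157.380,161.926) → (151.462,147.639) → (157.380,133.352) → (171.667,127.434) → (185.954,133.352) → (191.872,147.639), returning to the start.

Shape 3 is a quadratic bezier drawn with `<path>`. Its stroke #008000 means score at S483, F1832. After flipping Y the toolpath is (43.583,183.512) → (91.153,151.398) → (133.080,122.121) → (169.363,95.682) → (200.002,72.079).

Shape 4 is a regular polygon drawn with `<polygon>`. Its stroke #0000ff means engrave at S297, F3251. After flipping Y the toolpath is (118.614,67.632) → (103.684,33.154) → (66.279,36.699) → (58.092,73.369) → (90.437,92.486) → (118.614,67.632), returning to the start.

Shape 5 is a line segment drawn with `<polyline>`. Its stroke #008000 means score at S483, F1832. After flipping Y the toolpath is (220.500,251.055) → (137.861,272.735).

Shape 6 is a rectangle drawn with `<polygon>`. Its stroke #000000 means cut at S847, F843. After flipping Y the toolpath is (64.692,255.682) → (113.285,255.682) → (113.285,162.488) → (64.692,162.488) → (64.692,255.682), returning to the start.

(Gcodetools for Inkscape — laser output)
G21
G90
G0 X183.279 Y81.599
M4 S847
G1 X154.612 Y78.391 F843
G1 X25.528 Y15.948 F843
G1 X58.380 Y21.288 F843
G1 X112.719 Y15.789 F843
G1 X66.098 Y169.836 F843
M5
G0 X191.872 Y147.639
M4 S483
G1 X185.954 Y161.926 F1832
G1 X171.667 Y167.844 F1832
G1 X157.380 Y161.926 F1832
G1 X151.462 Y147.639 F1832
G1 X157.380 Y133.352 F1832
G1 X171.667 Y127.434 F1832
G1 X185.954 Y133.352 F1832
G1 X191.872 Y147.639 F1832
M5
G0 X43.583 Y183.512
M4 S483
G1 X91.153 Y151.398 F1832
G1 X133.080 Y122.121 F1832
G1 X169.363 Y95.682 F1832
G1 X200.002 Y72.079 F1832
M5
G0 X118.614 Y67.632
M4 S297
G1 X103.684 Y33.154 F3251
G1 X66.279 Y36.699 F3251
G1 X58.092 Y73.369 F3251
G1 X90.437 Y92.486 F3251
G1 X118.614 Y67.632 F3251
M5
G0 X220.500 Y251.055
M4 S483
G1 X137.861 Y272.735 F1832
M5
G0 X64.692 Y255.682
M4 S847
G1 X113.285 Y255.682 F843
G1 X113.285 Y162.488 F843
G1 X64.692 Y162.488 F843
G1 X64.692 Y255.682 F843
M5
G0 X0.000 Y0.000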